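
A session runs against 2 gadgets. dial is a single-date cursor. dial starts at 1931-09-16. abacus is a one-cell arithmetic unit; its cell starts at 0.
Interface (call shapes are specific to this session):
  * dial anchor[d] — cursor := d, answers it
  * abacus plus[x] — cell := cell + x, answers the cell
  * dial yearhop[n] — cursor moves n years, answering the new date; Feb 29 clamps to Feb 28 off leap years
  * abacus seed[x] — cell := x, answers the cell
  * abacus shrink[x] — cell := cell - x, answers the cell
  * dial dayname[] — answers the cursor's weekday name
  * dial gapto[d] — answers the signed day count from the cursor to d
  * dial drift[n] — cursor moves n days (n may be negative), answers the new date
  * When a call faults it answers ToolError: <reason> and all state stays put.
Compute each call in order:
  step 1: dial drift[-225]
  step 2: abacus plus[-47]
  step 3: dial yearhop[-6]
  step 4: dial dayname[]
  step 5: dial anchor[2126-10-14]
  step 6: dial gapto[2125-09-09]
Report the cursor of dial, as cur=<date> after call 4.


Answer: cur=1925-02-03

Derivation:
% dial drift n=-225
[out] 1931-02-03
% abacus plus x=-47
[out] -47
% dial yearhop n=-6
[out] 1925-02-03
% dial dayname
[out] Tuesday
% dial anchor d=2126-10-14
[out] 2126-10-14
% dial gapto d=2125-09-09
[out] -400


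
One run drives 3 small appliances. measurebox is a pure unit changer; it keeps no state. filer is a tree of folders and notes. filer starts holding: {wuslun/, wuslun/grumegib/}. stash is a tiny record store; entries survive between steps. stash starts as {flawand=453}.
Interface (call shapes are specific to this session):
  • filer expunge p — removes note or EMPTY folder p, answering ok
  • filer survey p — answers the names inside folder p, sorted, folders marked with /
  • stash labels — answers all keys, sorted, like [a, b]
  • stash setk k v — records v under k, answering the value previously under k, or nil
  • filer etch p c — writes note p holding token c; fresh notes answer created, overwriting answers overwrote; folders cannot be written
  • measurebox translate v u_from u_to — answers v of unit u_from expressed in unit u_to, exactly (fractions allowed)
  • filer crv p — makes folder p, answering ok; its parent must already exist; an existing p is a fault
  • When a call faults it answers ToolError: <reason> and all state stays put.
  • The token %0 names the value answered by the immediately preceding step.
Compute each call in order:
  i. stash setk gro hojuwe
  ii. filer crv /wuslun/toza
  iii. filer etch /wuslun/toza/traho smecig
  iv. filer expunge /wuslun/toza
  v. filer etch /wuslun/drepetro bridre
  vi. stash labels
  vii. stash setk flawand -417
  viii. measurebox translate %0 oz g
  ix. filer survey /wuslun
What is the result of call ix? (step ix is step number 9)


Answer: [drepetro, grumegib/, toza/]

Derivation:
CALL stash setk[k: gro; v: hojuwe]
RET  nil
CALL filer crv[p: /wuslun/toza]
RET  ok
CALL filer etch[p: /wuslun/toza/traho; c: smecig]
RET  created
CALL filer expunge[p: /wuslun/toza]
RET  ToolError: not empty
CALL filer etch[p: /wuslun/drepetro; c: bridre]
RET  created
CALL stash labels[]
RET  [flawand, gro]
CALL stash setk[k: flawand; v: -417]
RET  453
CALL measurebox translate[v: %0; u_from: oz; u_to: g]
RET  20547734361/1600000
CALL filer survey[p: /wuslun]
RET  [drepetro, grumegib/, toza/]


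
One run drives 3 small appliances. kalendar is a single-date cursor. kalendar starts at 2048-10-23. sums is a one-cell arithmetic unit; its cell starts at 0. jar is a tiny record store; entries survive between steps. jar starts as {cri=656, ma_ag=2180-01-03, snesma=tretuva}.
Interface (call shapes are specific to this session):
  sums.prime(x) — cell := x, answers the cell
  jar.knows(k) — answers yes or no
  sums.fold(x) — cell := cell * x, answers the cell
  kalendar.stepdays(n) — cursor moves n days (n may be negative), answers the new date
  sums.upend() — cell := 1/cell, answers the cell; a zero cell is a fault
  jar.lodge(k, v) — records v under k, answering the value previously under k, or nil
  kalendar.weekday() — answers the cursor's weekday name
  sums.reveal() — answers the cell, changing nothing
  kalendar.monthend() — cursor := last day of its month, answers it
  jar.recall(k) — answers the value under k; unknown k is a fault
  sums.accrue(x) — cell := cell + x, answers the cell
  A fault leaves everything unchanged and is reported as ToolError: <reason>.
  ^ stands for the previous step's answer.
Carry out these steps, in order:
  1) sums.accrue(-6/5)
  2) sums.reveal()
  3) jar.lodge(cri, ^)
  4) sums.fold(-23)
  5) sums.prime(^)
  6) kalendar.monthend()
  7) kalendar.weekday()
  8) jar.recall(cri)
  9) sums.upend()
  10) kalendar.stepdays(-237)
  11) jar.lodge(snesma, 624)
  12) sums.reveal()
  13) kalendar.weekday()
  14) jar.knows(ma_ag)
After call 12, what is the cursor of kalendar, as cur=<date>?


Answer: cur=2048-03-08

Derivation:
% 1. sums.accrue(x='-6/5') == -6/5
% 2. sums.reveal() == -6/5
% 3. jar.lodge(k='cri', v='^') == 656
% 4. sums.fold(x='-23') == 138/5
% 5. sums.prime(x='^') == 138/5
% 6. kalendar.monthend() == 2048-10-31
% 7. kalendar.weekday() == Saturday
% 8. jar.recall(k='cri') == -6/5
% 9. sums.upend() == 5/138
% 10. kalendar.stepdays(n='-237') == 2048-03-08
% 11. jar.lodge(k='snesma', v='624') == tretuva
% 12. sums.reveal() == 5/138
% 13. kalendar.weekday() == Sunday
% 14. jar.knows(k='ma_ag') == yes


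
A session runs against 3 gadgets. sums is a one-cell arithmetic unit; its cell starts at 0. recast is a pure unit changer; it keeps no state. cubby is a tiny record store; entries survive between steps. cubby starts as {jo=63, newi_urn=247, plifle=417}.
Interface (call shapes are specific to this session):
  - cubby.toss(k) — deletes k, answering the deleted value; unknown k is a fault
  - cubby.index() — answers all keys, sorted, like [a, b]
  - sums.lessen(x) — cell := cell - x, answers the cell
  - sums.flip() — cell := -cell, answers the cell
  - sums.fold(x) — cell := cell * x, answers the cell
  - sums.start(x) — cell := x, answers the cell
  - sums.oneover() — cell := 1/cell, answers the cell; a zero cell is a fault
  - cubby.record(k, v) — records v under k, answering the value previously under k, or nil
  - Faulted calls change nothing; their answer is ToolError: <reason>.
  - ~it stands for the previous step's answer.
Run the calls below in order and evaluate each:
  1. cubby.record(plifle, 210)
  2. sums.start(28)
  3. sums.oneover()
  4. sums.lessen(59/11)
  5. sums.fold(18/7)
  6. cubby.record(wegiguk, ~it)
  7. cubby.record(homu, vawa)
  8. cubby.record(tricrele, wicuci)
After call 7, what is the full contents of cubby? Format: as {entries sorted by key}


I invoke cubby.record on k=plifle, v=210, and get 417.
I invoke sums.start on x=28, giving 28.
I run sums.oneover(), giving 1/28.
I run sums.lessen on x=59/11, and observe -1641/308.
Now I run sums.fold on x=18/7, and observe -14769/1078.
Next I call cubby.record on k=wegiguk, v=~it: nil.
I call cubby.record on k=homu, v=vawa, → nil.
I invoke cubby.record on k=tricrele, v=wicuci: nil.

Answer: {homu=vawa, jo=63, newi_urn=247, plifle=210, wegiguk=-14769/1078}


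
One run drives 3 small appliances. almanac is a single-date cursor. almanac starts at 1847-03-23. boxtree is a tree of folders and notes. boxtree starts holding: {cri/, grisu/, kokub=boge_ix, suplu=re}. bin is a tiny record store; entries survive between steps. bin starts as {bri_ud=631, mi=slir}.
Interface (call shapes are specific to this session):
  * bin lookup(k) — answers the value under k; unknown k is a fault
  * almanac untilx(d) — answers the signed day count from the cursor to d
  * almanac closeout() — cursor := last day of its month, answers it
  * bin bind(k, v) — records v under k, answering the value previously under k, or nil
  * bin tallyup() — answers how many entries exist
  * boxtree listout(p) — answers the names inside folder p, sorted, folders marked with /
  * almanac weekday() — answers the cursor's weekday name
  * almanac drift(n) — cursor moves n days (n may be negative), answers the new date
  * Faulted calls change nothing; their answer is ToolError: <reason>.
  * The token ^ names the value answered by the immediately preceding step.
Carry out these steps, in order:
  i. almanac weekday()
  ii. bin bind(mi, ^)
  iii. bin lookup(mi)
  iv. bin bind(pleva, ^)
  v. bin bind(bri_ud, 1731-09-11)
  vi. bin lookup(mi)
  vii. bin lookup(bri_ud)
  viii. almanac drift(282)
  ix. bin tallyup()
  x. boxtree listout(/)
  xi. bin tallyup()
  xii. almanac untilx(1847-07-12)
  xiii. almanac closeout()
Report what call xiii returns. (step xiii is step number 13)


;; 1. almanac weekday() == Tuesday
;; 2. bin bind(mi, ^) == slir
;; 3. bin lookup(mi) == Tuesday
;; 4. bin bind(pleva, ^) == nil
;; 5. bin bind(bri_ud, 1731-09-11) == 631
;; 6. bin lookup(mi) == Tuesday
;; 7. bin lookup(bri_ud) == 1731-09-11
;; 8. almanac drift(282) == 1847-12-30
;; 9. bin tallyup() == 3
;; 10. boxtree listout(/) == [cri/, grisu/, kokub, suplu]
;; 11. bin tallyup() == 3
;; 12. almanac untilx(1847-07-12) == -171
;; 13. almanac closeout() == 1847-12-31

Answer: 1847-12-31


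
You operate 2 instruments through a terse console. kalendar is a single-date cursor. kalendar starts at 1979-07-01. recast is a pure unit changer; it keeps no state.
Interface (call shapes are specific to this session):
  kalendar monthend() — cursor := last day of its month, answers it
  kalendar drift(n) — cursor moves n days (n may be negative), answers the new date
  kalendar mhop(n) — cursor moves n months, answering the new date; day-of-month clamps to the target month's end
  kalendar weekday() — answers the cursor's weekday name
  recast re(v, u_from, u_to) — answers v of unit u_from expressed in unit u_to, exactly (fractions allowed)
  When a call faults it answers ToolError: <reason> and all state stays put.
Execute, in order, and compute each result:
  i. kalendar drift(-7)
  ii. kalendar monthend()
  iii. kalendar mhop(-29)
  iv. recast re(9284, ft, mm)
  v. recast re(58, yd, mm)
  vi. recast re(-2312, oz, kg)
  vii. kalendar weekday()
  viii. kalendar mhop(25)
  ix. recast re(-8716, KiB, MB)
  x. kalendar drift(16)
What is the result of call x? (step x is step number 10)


-> kalendar drift(n: -7)
<- 1979-06-24
-> kalendar monthend()
<- 1979-06-30
-> kalendar mhop(n: -29)
<- 1977-01-30
-> recast re(v: 9284, u_from: ft, u_to: mm)
<- 14148816/5
-> recast re(v: 58, u_from: yd, u_to: mm)
<- 265176/5
-> recast re(v: -2312, u_from: oz, u_to: kg)
<- -13108819493/200000000
-> kalendar weekday()
<- Sunday
-> kalendar mhop(n: 25)
<- 1979-02-28
-> recast re(v: -8716, u_from: KiB, u_to: MB)
<- -139456/15625
-> kalendar drift(n: 16)
<- 1979-03-16

Answer: 1979-03-16


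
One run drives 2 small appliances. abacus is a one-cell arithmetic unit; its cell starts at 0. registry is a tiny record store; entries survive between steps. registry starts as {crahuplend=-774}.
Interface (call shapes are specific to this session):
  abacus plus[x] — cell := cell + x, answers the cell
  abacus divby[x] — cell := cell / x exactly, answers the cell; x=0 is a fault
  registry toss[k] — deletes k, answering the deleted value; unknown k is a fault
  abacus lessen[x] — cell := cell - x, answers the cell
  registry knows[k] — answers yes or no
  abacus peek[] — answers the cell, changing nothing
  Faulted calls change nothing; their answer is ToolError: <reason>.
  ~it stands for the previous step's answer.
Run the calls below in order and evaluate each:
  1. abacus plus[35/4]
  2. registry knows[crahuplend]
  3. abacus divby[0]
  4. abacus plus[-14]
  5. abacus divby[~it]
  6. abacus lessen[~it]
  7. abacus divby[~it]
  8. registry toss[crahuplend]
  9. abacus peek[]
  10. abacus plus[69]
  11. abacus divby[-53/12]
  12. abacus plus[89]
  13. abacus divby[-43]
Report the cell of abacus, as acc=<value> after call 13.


Answer: acc=-3889/2279

Derivation:
[in] abacus plus x→35/4
:: 35/4
[in] registry knows k→crahuplend
:: yes
[in] abacus divby x→0
:: ToolError: division by zero
[in] abacus plus x→-14
:: -21/4
[in] abacus divby x→~it
:: 1
[in] abacus lessen x→~it
:: 0
[in] abacus divby x→~it
:: ToolError: division by zero
[in] registry toss k→crahuplend
:: -774
[in] abacus peek
:: 0
[in] abacus plus x→69
:: 69
[in] abacus divby x→-53/12
:: -828/53
[in] abacus plus x→89
:: 3889/53
[in] abacus divby x→-43
:: -3889/2279


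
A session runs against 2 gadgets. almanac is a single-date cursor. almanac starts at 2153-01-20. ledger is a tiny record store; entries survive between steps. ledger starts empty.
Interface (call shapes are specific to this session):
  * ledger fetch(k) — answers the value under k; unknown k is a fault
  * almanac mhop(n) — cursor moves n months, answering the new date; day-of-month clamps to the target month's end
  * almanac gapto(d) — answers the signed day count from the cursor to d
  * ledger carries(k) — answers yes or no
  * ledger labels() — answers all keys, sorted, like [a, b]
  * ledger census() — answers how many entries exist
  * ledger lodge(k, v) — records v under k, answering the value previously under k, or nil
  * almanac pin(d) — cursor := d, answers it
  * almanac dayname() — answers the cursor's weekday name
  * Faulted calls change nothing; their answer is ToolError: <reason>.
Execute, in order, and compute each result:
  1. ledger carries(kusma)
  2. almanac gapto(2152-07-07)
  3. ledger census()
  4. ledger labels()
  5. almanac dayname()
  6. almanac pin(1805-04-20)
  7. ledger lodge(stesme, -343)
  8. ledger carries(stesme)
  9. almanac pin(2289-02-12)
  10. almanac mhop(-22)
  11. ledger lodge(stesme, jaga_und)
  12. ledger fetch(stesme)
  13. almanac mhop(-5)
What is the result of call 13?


Answer: 2286-11-12

Derivation:
Do: ledger carries[k='kusma']
See: no
Do: almanac gapto[d='2152-07-07']
See: -197
Do: ledger census[]
See: 0
Do: ledger labels[]
See: []
Do: almanac dayname[]
See: Saturday
Do: almanac pin[d='1805-04-20']
See: 1805-04-20
Do: ledger lodge[k='stesme'; v='-343']
See: nil
Do: ledger carries[k='stesme']
See: yes
Do: almanac pin[d='2289-02-12']
See: 2289-02-12
Do: almanac mhop[n='-22']
See: 2287-04-12
Do: ledger lodge[k='stesme'; v='jaga_und']
See: -343
Do: ledger fetch[k='stesme']
See: jaga_und
Do: almanac mhop[n='-5']
See: 2286-11-12


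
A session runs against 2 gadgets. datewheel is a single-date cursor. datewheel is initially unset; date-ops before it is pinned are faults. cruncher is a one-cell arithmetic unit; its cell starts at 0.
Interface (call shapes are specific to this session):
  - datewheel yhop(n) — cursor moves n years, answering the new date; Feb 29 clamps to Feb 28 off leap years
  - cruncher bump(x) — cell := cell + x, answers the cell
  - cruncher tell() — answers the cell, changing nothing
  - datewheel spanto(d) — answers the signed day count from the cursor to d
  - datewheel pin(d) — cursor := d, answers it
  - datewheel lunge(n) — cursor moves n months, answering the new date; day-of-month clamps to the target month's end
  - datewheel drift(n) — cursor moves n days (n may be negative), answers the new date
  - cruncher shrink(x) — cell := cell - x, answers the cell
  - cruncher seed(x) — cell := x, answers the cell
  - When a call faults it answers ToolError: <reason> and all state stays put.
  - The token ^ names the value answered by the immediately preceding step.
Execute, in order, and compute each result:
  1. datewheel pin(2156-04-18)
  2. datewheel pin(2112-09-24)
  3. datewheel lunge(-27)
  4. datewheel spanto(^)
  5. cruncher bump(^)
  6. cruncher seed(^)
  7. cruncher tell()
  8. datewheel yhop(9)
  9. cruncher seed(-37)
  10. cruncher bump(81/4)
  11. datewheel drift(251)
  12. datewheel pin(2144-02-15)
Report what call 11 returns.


Do: datewheel pin[d: 2156-04-18]
See: 2156-04-18
Do: datewheel pin[d: 2112-09-24]
See: 2112-09-24
Do: datewheel lunge[n: -27]
See: 2110-06-24
Do: datewheel spanto[d: ^]
See: 0
Do: cruncher bump[x: ^]
See: 0
Do: cruncher seed[x: ^]
See: 0
Do: cruncher tell[]
See: 0
Do: datewheel yhop[n: 9]
See: 2119-06-24
Do: cruncher seed[x: -37]
See: -37
Do: cruncher bump[x: 81/4]
See: -67/4
Do: datewheel drift[n: 251]
See: 2120-03-01
Do: datewheel pin[d: 2144-02-15]
See: 2144-02-15

Answer: 2120-03-01


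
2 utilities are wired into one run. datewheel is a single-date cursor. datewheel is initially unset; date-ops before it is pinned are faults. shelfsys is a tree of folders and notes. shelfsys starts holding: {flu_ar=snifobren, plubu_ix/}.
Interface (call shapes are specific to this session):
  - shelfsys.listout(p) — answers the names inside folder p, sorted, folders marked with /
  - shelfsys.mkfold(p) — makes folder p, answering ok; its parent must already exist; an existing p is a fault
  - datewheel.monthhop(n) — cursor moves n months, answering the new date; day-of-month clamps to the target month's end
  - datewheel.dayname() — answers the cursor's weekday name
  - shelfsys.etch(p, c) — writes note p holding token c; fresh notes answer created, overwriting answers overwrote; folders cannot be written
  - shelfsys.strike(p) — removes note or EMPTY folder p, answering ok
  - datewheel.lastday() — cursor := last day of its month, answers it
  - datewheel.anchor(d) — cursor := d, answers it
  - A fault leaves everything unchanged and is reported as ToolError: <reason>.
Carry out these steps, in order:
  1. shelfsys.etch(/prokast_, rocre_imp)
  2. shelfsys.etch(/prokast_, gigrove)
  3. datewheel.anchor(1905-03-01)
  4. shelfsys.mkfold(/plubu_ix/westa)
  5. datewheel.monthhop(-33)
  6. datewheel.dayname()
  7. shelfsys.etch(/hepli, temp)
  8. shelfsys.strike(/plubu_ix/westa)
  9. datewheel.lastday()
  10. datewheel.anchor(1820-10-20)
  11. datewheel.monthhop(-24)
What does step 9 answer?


Act: shelfsys.etch[p: /prokast_; c: rocre_imp]
Obs: created
Act: shelfsys.etch[p: /prokast_; c: gigrove]
Obs: overwrote
Act: datewheel.anchor[d: 1905-03-01]
Obs: 1905-03-01
Act: shelfsys.mkfold[p: /plubu_ix/westa]
Obs: ok
Act: datewheel.monthhop[n: -33]
Obs: 1902-06-01
Act: datewheel.dayname[]
Obs: Sunday
Act: shelfsys.etch[p: /hepli; c: temp]
Obs: created
Act: shelfsys.strike[p: /plubu_ix/westa]
Obs: ok
Act: datewheel.lastday[]
Obs: 1902-06-30
Act: datewheel.anchor[d: 1820-10-20]
Obs: 1820-10-20
Act: datewheel.monthhop[n: -24]
Obs: 1818-10-20

Answer: 1902-06-30


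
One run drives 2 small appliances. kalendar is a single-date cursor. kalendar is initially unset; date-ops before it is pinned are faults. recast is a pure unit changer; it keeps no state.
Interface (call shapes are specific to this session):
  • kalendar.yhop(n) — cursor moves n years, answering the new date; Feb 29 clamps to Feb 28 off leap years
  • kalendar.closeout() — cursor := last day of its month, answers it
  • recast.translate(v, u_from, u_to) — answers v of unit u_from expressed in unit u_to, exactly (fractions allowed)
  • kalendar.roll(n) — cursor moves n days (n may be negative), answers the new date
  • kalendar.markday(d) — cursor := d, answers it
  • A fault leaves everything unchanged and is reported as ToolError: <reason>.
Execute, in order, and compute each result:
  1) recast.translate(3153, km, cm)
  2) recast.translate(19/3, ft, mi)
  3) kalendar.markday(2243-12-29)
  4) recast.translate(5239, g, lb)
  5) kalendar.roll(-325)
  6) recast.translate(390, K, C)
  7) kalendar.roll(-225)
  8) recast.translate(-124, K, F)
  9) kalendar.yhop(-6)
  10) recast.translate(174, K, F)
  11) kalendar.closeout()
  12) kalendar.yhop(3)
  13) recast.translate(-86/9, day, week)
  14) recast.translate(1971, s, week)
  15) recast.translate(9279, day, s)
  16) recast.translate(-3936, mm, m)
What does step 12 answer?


Do: recast.translate[3153; km; cm]
See: 315300000
Do: recast.translate[19/3; ft; mi]
See: 19/15840
Do: kalendar.markday[2243-12-29]
See: 2243-12-29
Do: recast.translate[5239; g; lb]
See: 523900000/45359237
Do: kalendar.roll[-325]
See: 2243-02-07
Do: recast.translate[390; K; C]
See: 2337/20
Do: kalendar.roll[-225]
See: 2242-06-27
Do: recast.translate[-124; K; F]
See: -68287/100
Do: kalendar.yhop[-6]
See: 2236-06-27
Do: recast.translate[174; K; F]
See: -14647/100
Do: kalendar.closeout[]
See: 2236-06-30
Do: kalendar.yhop[3]
See: 2239-06-30
Do: recast.translate[-86/9; day; week]
See: -86/63
Do: recast.translate[1971; s; week]
See: 73/22400
Do: recast.translate[9279; day; s]
See: 801705600
Do: recast.translate[-3936; mm; m]
See: -492/125

Answer: 2239-06-30


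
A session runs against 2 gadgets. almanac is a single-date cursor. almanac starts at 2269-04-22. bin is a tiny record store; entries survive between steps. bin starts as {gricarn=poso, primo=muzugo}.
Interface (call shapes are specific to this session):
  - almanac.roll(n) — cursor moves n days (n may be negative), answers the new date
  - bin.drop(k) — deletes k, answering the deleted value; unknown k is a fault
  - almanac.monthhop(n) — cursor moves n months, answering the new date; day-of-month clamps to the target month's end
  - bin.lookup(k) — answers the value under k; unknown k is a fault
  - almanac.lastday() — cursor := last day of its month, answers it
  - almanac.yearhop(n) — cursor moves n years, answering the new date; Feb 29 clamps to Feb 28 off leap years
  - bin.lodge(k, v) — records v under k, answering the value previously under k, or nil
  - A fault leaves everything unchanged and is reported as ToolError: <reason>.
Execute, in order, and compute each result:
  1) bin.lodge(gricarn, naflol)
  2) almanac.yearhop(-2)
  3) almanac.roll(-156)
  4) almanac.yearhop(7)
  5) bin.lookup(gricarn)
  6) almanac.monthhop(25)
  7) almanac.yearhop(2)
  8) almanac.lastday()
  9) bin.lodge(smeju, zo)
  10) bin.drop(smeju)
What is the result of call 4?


Answer: 2273-11-17

Derivation:
[in] bin.lodge k: gricarn v: naflol
= poso
[in] almanac.yearhop n: -2
= 2267-04-22
[in] almanac.roll n: -156
= 2266-11-17
[in] almanac.yearhop n: 7
= 2273-11-17
[in] bin.lookup k: gricarn
= naflol
[in] almanac.monthhop n: 25
= 2275-12-17
[in] almanac.yearhop n: 2
= 2277-12-17
[in] almanac.lastday
= 2277-12-31
[in] bin.lodge k: smeju v: zo
= nil
[in] bin.drop k: smeju
= zo


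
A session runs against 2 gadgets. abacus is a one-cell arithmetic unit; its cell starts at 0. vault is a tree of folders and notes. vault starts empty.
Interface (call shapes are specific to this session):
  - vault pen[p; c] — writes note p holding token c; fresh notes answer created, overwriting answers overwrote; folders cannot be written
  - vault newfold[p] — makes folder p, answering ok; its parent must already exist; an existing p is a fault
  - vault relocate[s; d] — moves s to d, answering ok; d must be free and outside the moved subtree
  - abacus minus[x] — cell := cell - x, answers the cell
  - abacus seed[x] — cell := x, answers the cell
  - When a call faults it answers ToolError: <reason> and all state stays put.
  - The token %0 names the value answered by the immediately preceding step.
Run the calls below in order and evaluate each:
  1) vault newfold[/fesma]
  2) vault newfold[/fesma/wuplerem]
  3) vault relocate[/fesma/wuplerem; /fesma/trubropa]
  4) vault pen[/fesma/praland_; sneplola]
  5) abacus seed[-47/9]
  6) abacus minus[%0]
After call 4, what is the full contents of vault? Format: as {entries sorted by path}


Answer: {fesma/, fesma/praland_=sneplola, fesma/trubropa/}

Derivation:
# 1. vault newfold(p=/fesma) == ok
# 2. vault newfold(p=/fesma/wuplerem) == ok
# 3. vault relocate(s=/fesma/wuplerem, d=/fesma/trubropa) == ok
# 4. vault pen(p=/fesma/praland_, c=sneplola) == created
# 5. abacus seed(x=-47/9) == -47/9
# 6. abacus minus(x=%0) == 0


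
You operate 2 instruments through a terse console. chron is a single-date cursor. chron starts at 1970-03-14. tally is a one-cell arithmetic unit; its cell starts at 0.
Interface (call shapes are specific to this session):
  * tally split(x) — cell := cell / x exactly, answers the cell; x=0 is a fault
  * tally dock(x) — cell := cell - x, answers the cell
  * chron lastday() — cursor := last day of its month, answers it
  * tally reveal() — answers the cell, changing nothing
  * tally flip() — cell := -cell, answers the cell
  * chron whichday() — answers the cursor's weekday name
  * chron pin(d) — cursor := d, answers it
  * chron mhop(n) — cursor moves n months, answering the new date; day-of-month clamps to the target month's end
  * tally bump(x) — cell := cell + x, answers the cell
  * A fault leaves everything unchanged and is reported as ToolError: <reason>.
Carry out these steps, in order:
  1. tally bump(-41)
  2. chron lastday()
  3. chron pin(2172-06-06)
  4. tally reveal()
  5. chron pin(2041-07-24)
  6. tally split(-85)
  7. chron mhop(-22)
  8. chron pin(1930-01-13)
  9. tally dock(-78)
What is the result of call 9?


Then tally bump using x=-41: -41.
Using chron lastday(), which returns 1970-03-31.
I invoke chron pin using d=2172-06-06, → 2172-06-06.
Calling tally reveal(): -41.
Now I run chron pin using d=2041-07-24: 2041-07-24.
Calling tally split using x=-85, yielding 41/85.
I run chron mhop using n=-22: 2039-09-24.
Calling chron pin using d=1930-01-13, yielding 1930-01-13.
Now I run tally dock using x=-78, giving 6671/85.

Answer: 6671/85


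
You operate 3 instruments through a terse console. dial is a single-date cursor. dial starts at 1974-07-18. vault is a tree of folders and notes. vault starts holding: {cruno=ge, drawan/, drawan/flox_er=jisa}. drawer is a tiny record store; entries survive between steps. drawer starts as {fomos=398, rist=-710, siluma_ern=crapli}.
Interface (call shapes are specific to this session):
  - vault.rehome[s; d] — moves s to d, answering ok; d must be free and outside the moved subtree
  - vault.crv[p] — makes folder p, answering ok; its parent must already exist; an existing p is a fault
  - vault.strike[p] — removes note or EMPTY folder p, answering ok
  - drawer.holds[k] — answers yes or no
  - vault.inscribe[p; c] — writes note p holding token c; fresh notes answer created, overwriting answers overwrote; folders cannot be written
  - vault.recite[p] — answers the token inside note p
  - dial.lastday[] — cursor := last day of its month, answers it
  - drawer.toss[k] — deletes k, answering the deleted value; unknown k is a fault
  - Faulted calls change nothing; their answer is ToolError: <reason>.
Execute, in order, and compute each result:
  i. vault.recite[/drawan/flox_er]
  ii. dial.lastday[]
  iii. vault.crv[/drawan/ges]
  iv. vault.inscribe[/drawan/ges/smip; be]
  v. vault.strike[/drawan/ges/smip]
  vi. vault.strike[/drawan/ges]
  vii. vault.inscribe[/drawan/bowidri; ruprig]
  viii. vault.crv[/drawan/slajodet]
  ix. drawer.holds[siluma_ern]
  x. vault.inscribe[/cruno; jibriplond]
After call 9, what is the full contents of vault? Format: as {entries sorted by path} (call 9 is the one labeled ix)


Answer: {cruno=ge, drawan/, drawan/bowidri=ruprig, drawan/flox_er=jisa, drawan/slajodet/}

Derivation:
Invoking recite using p→/drawan/flox_er, which returns jisa.
Now I run lastday, and see 1974-07-31.
I call crv using p→/drawan/ges, and see ok.
Now I run inscribe using p→/drawan/ges/smip, c→be: created.
I use strike using p→/drawan/ges/smip, which returns ok.
Next I call strike using p→/drawan/ges, and see ok.
I invoke inscribe using p→/drawan/bowidri, c→ruprig, giving created.
Then crv using p→/drawan/slajodet, which returns ok.
Next I call holds using k→siluma_ern, and observe yes.
I run inscribe using p→/cruno, c→jibriplond, which returns overwrote.


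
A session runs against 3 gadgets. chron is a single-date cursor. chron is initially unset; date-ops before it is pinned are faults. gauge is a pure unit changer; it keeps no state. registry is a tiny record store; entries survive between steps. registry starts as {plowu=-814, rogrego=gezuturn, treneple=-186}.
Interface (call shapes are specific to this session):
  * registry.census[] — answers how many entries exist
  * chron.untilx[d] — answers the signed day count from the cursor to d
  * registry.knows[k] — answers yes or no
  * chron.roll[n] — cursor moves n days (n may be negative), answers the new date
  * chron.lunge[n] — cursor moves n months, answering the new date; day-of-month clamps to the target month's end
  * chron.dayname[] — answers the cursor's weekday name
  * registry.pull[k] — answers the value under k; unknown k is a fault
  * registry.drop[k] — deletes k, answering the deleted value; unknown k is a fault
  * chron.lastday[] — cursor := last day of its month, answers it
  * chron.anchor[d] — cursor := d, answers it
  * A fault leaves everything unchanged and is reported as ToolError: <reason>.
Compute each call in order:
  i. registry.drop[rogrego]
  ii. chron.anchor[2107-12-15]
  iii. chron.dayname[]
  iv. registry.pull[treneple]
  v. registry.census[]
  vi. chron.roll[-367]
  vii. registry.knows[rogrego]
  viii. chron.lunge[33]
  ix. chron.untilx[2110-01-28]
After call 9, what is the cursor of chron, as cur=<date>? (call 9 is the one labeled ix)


CALL registry.drop[k: rogrego]
RET  gezuturn
CALL chron.anchor[d: 2107-12-15]
RET  2107-12-15
CALL chron.dayname[]
RET  Thursday
CALL registry.pull[k: treneple]
RET  -186
CALL registry.census[]
RET  2
CALL chron.roll[n: -367]
RET  2106-12-13
CALL registry.knows[k: rogrego]
RET  no
CALL chron.lunge[n: 33]
RET  2109-09-13
CALL chron.untilx[d: 2110-01-28]
RET  137

Answer: cur=2109-09-13


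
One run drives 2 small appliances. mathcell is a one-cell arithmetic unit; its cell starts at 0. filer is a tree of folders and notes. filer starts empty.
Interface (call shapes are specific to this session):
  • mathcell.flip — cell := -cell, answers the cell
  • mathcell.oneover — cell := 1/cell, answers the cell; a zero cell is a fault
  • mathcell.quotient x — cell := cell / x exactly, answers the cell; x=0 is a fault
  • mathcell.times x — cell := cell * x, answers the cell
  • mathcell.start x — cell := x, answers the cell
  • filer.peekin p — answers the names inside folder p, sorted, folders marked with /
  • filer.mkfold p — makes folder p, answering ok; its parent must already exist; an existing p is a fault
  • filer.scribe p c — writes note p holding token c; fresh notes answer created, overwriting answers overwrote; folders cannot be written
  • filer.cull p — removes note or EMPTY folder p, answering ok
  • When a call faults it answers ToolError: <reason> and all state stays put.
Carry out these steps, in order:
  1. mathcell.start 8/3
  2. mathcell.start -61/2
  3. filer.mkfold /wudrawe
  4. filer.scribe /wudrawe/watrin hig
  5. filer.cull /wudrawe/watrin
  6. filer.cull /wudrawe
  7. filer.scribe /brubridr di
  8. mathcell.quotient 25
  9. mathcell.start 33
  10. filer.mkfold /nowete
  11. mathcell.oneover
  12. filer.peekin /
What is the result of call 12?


Do: mathcell.start[8/3]
See: 8/3
Do: mathcell.start[-61/2]
See: -61/2
Do: filer.mkfold[/wudrawe]
See: ok
Do: filer.scribe[/wudrawe/watrin; hig]
See: created
Do: filer.cull[/wudrawe/watrin]
See: ok
Do: filer.cull[/wudrawe]
See: ok
Do: filer.scribe[/brubridr; di]
See: created
Do: mathcell.quotient[25]
See: -61/50
Do: mathcell.start[33]
See: 33
Do: filer.mkfold[/nowete]
See: ok
Do: mathcell.oneover[]
See: 1/33
Do: filer.peekin[/]
See: [brubridr, nowete/]

Answer: [brubridr, nowete/]


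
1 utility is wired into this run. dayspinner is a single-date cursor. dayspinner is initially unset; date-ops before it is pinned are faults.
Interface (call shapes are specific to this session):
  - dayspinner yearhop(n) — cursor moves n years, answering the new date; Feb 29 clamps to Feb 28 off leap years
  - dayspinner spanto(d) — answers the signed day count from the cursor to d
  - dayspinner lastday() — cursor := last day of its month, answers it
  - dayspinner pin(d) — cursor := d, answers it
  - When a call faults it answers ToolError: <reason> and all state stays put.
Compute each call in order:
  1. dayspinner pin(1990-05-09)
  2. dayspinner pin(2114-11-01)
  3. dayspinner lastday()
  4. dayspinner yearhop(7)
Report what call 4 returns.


! dayspinner pin(d='1990-05-09') => 1990-05-09
! dayspinner pin(d='2114-11-01') => 2114-11-01
! dayspinner lastday() => 2114-11-30
! dayspinner yearhop(n='7') => 2121-11-30

Answer: 2121-11-30


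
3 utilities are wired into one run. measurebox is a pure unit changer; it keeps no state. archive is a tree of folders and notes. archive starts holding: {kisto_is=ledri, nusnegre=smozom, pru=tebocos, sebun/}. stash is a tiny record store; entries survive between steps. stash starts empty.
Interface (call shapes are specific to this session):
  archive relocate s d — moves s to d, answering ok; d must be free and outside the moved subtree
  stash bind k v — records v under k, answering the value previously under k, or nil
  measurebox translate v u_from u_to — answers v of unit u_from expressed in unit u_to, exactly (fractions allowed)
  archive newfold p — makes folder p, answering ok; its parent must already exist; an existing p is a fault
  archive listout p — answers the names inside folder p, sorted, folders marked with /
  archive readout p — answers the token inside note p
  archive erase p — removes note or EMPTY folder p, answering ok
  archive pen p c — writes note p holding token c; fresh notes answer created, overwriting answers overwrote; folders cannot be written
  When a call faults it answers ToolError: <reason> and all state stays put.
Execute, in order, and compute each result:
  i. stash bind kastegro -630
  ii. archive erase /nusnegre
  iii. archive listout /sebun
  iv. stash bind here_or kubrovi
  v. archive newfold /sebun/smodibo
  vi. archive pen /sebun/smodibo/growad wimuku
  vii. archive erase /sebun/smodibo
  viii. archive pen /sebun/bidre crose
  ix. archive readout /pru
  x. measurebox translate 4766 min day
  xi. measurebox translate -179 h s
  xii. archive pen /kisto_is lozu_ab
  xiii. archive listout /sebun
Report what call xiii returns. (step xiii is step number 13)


~$ stash bind k: kastegro v: -630
:: nil
~$ archive erase p: /nusnegre
:: ok
~$ archive listout p: /sebun
:: []
~$ stash bind k: here_or v: kubrovi
:: nil
~$ archive newfold p: /sebun/smodibo
:: ok
~$ archive pen p: /sebun/smodibo/growad c: wimuku
:: created
~$ archive erase p: /sebun/smodibo
:: ToolError: not empty
~$ archive pen p: /sebun/bidre c: crose
:: created
~$ archive readout p: /pru
:: tebocos
~$ measurebox translate v: 4766 u_from: min u_to: day
:: 2383/720
~$ measurebox translate v: -179 u_from: h u_to: s
:: -644400
~$ archive pen p: /kisto_is c: lozu_ab
:: overwrote
~$ archive listout p: /sebun
:: [bidre, smodibo/]

Answer: [bidre, smodibo/]


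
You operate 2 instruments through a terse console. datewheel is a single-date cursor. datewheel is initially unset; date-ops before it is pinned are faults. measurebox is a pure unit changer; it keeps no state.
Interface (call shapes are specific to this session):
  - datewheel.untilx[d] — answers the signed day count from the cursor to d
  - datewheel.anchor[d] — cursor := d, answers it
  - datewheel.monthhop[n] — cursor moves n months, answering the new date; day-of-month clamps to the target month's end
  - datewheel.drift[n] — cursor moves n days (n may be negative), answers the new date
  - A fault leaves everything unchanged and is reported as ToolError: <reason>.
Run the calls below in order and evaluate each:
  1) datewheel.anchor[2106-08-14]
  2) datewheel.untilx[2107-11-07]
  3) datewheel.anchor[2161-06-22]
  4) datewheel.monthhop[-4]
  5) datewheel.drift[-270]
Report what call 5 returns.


-> datewheel.anchor(2106-08-14)
<- 2106-08-14
-> datewheel.untilx(2107-11-07)
<- 450
-> datewheel.anchor(2161-06-22)
<- 2161-06-22
-> datewheel.monthhop(-4)
<- 2161-02-22
-> datewheel.drift(-270)
<- 2160-05-28

Answer: 2160-05-28


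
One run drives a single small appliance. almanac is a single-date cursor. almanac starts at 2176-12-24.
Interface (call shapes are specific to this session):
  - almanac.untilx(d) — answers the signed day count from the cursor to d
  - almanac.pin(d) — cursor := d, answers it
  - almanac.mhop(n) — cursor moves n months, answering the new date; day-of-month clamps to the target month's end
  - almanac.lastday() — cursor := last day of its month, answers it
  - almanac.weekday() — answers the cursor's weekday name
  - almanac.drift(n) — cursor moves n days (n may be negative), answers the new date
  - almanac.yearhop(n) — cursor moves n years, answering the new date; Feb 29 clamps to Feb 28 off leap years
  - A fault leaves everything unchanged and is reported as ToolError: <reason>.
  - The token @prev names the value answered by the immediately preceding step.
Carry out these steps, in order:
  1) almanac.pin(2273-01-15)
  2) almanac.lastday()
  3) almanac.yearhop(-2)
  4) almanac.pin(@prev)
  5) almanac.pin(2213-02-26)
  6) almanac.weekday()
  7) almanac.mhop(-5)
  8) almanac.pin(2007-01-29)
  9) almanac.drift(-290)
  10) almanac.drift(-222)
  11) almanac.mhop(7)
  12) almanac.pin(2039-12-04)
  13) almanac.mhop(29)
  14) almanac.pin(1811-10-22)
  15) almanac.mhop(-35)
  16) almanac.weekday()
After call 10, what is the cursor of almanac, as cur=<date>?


Answer: cur=2005-09-04

Derivation:
Do: pin[d→2273-01-15]
See: 2273-01-15
Do: lastday[]
See: 2273-01-31
Do: yearhop[n→-2]
See: 2271-01-31
Do: pin[d→@prev]
See: 2271-01-31
Do: pin[d→2213-02-26]
See: 2213-02-26
Do: weekday[]
See: Friday
Do: mhop[n→-5]
See: 2212-09-26
Do: pin[d→2007-01-29]
See: 2007-01-29
Do: drift[n→-290]
See: 2006-04-14
Do: drift[n→-222]
See: 2005-09-04
Do: mhop[n→7]
See: 2006-04-04
Do: pin[d→2039-12-04]
See: 2039-12-04
Do: mhop[n→29]
See: 2042-05-04
Do: pin[d→1811-10-22]
See: 1811-10-22
Do: mhop[n→-35]
See: 1808-11-22
Do: weekday[]
See: Tuesday


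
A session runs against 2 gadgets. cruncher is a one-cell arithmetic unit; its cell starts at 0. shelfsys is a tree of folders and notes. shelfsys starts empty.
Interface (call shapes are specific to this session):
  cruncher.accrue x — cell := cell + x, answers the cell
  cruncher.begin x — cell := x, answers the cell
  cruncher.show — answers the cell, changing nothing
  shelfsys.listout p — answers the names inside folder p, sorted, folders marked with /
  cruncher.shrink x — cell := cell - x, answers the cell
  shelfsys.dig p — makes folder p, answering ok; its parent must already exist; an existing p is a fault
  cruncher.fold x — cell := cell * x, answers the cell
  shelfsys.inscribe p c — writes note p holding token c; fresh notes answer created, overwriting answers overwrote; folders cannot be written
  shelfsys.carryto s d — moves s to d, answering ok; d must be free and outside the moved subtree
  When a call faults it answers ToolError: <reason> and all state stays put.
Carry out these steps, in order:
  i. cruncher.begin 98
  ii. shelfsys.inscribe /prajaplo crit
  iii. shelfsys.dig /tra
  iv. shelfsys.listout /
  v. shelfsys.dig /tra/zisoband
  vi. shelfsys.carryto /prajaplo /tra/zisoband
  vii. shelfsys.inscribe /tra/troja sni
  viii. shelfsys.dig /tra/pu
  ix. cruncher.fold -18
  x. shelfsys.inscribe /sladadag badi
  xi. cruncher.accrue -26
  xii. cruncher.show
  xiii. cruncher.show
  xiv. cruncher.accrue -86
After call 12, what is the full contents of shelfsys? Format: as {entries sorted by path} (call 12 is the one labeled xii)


# 1. cruncher.begin(x='98') => 98
# 2. shelfsys.inscribe(p='/prajaplo', c='crit') => created
# 3. shelfsys.dig(p='/tra') => ok
# 4. shelfsys.listout(p='/') => [prajaplo, tra/]
# 5. shelfsys.dig(p='/tra/zisoband') => ok
# 6. shelfsys.carryto(s='/prajaplo', d='/tra/zisoband') => ToolError: exists
# 7. shelfsys.inscribe(p='/tra/troja', c='sni') => created
# 8. shelfsys.dig(p='/tra/pu') => ok
# 9. cruncher.fold(x='-18') => -1764
# 10. shelfsys.inscribe(p='/sladadag', c='badi') => created
# 11. cruncher.accrue(x='-26') => -1790
# 12. cruncher.show() => -1790
# 13. cruncher.show() => -1790
# 14. cruncher.accrue(x='-86') => -1876

Answer: {prajaplo=crit, sladadag=badi, tra/, tra/pu/, tra/troja=sni, tra/zisoband/}


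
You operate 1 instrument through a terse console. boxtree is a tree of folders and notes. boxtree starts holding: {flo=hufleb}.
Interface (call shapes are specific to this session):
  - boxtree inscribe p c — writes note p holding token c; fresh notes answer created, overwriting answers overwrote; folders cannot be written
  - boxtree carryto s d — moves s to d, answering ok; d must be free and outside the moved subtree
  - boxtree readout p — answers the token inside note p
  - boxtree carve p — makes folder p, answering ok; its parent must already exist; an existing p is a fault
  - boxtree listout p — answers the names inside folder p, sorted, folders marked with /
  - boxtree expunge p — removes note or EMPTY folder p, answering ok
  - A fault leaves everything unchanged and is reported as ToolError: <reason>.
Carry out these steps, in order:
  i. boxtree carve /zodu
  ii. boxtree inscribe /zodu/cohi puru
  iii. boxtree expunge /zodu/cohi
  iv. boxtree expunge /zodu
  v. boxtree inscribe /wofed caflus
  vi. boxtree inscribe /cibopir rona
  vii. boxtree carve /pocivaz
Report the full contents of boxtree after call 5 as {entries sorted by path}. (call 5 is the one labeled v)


Answer: {flo=hufleb, wofed=caflus}

Derivation:
==> boxtree carve(p→/zodu)
<== ok
==> boxtree inscribe(p→/zodu/cohi, c→puru)
<== created
==> boxtree expunge(p→/zodu/cohi)
<== ok
==> boxtree expunge(p→/zodu)
<== ok
==> boxtree inscribe(p→/wofed, c→caflus)
<== created
==> boxtree inscribe(p→/cibopir, c→rona)
<== created
==> boxtree carve(p→/pocivaz)
<== ok
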